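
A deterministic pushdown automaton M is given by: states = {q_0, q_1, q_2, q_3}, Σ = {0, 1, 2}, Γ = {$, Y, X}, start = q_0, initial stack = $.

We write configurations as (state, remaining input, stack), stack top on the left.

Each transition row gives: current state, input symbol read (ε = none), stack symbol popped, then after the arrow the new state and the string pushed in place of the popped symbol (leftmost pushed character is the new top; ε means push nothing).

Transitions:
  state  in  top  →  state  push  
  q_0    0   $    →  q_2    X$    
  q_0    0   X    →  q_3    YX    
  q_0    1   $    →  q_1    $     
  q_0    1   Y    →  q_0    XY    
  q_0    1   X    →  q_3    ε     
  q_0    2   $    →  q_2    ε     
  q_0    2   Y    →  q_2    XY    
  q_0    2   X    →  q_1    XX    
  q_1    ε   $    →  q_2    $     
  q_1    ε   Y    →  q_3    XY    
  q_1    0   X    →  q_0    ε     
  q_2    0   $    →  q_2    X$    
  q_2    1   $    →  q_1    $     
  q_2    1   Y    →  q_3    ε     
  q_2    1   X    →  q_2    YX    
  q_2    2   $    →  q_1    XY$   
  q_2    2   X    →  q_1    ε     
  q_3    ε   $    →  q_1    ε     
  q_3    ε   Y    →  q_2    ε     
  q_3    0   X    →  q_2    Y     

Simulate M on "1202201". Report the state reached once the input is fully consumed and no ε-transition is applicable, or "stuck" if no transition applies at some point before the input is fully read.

(q_0, 1202201, $)
  read 1, top $: go to q_1, push $ → (q_1, 202201, $)
  ε-move, top $: go to q_2, push $ → (q_2, 202201, $)
  read 2, top $: go to q_1, push XY$ → (q_1, 02201, XY$)
  read 0, top X: go to q_0, push ε → (q_0, 2201, Y$)
  read 2, top Y: go to q_2, push XY → (q_2, 201, XY$)
  read 2, top X: go to q_1, push ε → (q_1, 01, Y$)
  ε-move, top Y: go to q_3, push XY → (q_3, 01, XY$)
  read 0, top X: go to q_2, push Y → (q_2, 1, YY$)
  read 1, top Y: go to q_3, push ε → (q_3, ε, Y$)
  ε-move, top Y: go to q_2, push ε → (q_2, ε, $)
All input consumed; M is in state q_2.

q_2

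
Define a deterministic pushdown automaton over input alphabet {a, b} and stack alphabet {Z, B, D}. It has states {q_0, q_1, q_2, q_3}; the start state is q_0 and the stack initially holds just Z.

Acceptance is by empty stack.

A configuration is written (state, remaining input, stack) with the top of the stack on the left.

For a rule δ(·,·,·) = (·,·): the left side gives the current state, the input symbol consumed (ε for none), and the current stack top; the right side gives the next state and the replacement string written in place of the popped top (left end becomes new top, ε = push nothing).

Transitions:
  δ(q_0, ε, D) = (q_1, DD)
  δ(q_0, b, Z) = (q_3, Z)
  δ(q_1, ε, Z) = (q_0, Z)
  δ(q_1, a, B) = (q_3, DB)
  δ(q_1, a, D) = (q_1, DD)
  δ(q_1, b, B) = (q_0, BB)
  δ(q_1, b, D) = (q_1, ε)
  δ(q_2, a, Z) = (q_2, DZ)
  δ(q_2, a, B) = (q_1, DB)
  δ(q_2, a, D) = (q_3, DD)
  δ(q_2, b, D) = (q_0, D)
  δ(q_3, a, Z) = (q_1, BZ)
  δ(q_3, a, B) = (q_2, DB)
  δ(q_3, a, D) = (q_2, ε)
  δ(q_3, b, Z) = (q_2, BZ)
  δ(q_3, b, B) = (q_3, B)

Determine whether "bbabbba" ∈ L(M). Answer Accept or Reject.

Reject

(q_0, bbabbba, Z) ⊢ (q_3, babbba, Z) ⊢ (q_2, abbba, BZ) ⊢ (q_1, bbba, DBZ) ⊢ (q_1, bba, BZ) ⊢ (q_0, ba, BBZ)
No transition applies at (q_0, ba, BBZ); input not fully consumed.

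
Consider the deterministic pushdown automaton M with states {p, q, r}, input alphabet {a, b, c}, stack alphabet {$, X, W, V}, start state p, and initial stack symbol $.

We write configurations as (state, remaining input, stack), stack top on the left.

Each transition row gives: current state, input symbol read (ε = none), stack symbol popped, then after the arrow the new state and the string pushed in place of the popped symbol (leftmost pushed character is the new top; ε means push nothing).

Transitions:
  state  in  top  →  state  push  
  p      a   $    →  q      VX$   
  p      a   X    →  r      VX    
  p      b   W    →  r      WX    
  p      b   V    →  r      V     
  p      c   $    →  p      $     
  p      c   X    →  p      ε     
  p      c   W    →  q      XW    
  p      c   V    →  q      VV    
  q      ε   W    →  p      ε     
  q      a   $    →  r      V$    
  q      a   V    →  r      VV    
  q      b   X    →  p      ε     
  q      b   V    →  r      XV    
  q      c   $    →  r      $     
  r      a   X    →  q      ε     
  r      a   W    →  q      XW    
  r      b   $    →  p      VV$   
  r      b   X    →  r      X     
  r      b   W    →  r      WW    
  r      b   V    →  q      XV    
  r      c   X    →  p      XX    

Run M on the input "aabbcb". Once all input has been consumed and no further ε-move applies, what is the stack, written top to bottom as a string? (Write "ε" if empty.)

(p, aabbcb, $)
  read a, top $: go to q, push VX$ → (q, abbcb, VX$)
  read a, top V: go to r, push VV → (r, bbcb, VVX$)
  read b, top V: go to q, push XV → (q, bcb, XVVX$)
  read b, top X: go to p, push ε → (p, cb, VVX$)
  read c, top V: go to q, push VV → (q, b, VVVX$)
  read b, top V: go to r, push XV → (r, ε, XVVVX$)
All input consumed in state r with stack XVVVX$.

XVVVX$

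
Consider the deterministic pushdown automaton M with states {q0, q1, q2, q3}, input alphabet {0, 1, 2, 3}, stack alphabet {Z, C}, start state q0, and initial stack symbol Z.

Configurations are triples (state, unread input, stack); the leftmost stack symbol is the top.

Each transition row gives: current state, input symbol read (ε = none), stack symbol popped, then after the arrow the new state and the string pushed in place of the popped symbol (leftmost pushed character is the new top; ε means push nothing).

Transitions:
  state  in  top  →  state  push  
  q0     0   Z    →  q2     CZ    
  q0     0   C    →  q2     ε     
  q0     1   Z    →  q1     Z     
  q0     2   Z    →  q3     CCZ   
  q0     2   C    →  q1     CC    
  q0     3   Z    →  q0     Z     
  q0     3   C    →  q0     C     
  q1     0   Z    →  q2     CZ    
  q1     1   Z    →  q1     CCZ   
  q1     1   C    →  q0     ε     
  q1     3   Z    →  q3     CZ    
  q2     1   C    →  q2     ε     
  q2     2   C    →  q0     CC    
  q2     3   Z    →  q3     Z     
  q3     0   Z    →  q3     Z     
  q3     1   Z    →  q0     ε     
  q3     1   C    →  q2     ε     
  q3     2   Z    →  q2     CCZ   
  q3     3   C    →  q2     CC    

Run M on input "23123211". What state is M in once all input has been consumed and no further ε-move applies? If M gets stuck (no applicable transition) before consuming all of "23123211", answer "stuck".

(q0, 23123211, Z)
  read 2, top Z: go to q3, push CCZ → (q3, 3123211, CCZ)
  read 3, top C: go to q2, push CC → (q2, 123211, CCCZ)
  read 1, top C: go to q2, push ε → (q2, 23211, CCZ)
  read 2, top C: go to q0, push CC → (q0, 3211, CCCZ)
  read 3, top C: go to q0, push C → (q0, 211, CCCZ)
  read 2, top C: go to q1, push CC → (q1, 11, CCCCZ)
  read 1, top C: go to q0, push ε → (q0, 1, CCCZ)
No transition for (q0, 1, top C); M blocks with input 1 remaining.

stuck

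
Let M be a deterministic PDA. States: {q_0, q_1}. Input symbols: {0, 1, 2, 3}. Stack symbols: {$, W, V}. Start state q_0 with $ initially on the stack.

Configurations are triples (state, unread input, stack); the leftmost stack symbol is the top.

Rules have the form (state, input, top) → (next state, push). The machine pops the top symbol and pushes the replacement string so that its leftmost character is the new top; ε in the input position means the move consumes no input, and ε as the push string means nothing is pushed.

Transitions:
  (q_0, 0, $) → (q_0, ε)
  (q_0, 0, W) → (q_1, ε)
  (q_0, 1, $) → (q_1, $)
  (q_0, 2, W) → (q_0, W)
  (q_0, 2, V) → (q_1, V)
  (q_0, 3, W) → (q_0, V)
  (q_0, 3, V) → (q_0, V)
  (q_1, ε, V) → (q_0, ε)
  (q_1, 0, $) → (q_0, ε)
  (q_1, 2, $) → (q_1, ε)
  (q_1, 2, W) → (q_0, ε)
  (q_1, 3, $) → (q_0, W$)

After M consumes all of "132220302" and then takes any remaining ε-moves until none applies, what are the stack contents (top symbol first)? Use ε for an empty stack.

ε

(q_0, 132220302, $) ⊢ (q_1, 32220302, $) ⊢ (q_0, 2220302, W$) ⊢ (q_0, 220302, W$) ⊢ (q_0, 20302, W$) ⊢ (q_0, 0302, W$) ⊢ (q_1, 302, $) ⊢ (q_0, 02, W$) ⊢ (q_1, 2, $) ⊢ (q_1, ε, ε)
All input consumed in state q_1 with stack ε.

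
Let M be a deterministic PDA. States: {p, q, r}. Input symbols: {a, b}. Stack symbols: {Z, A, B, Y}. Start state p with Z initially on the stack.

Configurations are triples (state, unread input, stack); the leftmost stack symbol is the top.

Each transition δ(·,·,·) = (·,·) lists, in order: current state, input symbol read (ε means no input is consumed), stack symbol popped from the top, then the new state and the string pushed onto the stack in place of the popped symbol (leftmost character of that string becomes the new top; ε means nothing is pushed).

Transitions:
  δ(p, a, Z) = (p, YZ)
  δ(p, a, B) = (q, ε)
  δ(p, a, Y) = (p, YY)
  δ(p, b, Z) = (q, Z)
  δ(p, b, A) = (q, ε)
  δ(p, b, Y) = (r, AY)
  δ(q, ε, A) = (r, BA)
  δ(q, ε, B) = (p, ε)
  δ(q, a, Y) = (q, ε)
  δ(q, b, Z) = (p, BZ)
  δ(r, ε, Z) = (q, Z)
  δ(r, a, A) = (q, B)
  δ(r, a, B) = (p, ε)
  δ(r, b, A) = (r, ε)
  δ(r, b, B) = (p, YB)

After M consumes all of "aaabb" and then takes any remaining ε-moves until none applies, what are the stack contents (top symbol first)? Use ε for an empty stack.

YYYZ

(p, aaabb, Z)
  read a, top Z: go to p, push YZ → (p, aabb, YZ)
  read a, top Y: go to p, push YY → (p, abb, YYZ)
  read a, top Y: go to p, push YY → (p, bb, YYYZ)
  read b, top Y: go to r, push AY → (r, b, AYYYZ)
  read b, top A: go to r, push ε → (r, ε, YYYZ)
All input consumed in state r with stack YYYZ.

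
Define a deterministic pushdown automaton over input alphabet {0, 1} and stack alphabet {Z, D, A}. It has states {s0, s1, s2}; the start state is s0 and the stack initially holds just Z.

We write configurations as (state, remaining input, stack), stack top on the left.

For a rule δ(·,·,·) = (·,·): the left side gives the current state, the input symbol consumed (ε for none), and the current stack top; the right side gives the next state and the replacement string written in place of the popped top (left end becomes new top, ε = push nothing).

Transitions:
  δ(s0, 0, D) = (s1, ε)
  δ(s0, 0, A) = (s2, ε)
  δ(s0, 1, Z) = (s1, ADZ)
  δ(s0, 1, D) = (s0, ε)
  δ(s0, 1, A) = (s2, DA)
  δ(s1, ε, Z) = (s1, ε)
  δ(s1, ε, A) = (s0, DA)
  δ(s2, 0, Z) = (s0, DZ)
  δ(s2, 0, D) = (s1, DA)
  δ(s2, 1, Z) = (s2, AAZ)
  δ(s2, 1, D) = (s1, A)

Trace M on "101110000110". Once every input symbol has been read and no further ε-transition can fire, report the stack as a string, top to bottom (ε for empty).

(s0, 101110000110, Z)
  read 1, top Z: go to s1, push ADZ → (s1, 01110000110, ADZ)
  ε-move, top A: go to s0, push DA → (s0, 01110000110, DADZ)
  read 0, top D: go to s1, push ε → (s1, 1110000110, ADZ)
  ε-move, top A: go to s0, push DA → (s0, 1110000110, DADZ)
  read 1, top D: go to s0, push ε → (s0, 110000110, ADZ)
  read 1, top A: go to s2, push DA → (s2, 10000110, DADZ)
  read 1, top D: go to s1, push A → (s1, 0000110, AADZ)
  ε-move, top A: go to s0, push DA → (s0, 0000110, DAADZ)
  read 0, top D: go to s1, push ε → (s1, 000110, AADZ)
  ε-move, top A: go to s0, push DA → (s0, 000110, DAADZ)
  read 0, top D: go to s1, push ε → (s1, 00110, AADZ)
  ε-move, top A: go to s0, push DA → (s0, 00110, DAADZ)
  read 0, top D: go to s1, push ε → (s1, 0110, AADZ)
  ε-move, top A: go to s0, push DA → (s0, 0110, DAADZ)
  read 0, top D: go to s1, push ε → (s1, 110, AADZ)
  ε-move, top A: go to s0, push DA → (s0, 110, DAADZ)
  read 1, top D: go to s0, push ε → (s0, 10, AADZ)
  read 1, top A: go to s2, push DA → (s2, 0, DAADZ)
  read 0, top D: go to s1, push DA → (s1, ε, DAAADZ)
All input consumed in state s1 with stack DAAADZ.

DAAADZ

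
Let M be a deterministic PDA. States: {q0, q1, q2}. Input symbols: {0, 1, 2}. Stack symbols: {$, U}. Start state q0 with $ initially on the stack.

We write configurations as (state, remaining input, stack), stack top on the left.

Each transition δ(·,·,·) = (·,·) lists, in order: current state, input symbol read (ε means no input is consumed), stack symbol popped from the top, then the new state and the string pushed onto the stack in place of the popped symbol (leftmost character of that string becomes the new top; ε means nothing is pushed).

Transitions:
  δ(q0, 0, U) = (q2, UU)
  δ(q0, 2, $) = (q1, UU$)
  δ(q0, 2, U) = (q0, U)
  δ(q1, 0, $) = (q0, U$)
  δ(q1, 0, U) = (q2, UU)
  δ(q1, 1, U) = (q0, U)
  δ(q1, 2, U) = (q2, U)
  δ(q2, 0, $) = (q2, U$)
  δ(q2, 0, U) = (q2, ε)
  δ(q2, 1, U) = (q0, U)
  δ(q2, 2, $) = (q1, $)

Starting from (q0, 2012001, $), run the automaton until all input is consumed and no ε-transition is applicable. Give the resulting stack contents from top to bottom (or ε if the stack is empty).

UUU$

(q0, 2012001, $)
  read 2, top $: go to q1, push UU$ → (q1, 012001, UU$)
  read 0, top U: go to q2, push UU → (q2, 12001, UUU$)
  read 1, top U: go to q0, push U → (q0, 2001, UUU$)
  read 2, top U: go to q0, push U → (q0, 001, UUU$)
  read 0, top U: go to q2, push UU → (q2, 01, UUUU$)
  read 0, top U: go to q2, push ε → (q2, 1, UUU$)
  read 1, top U: go to q0, push U → (q0, ε, UUU$)
All input consumed in state q0 with stack UUU$.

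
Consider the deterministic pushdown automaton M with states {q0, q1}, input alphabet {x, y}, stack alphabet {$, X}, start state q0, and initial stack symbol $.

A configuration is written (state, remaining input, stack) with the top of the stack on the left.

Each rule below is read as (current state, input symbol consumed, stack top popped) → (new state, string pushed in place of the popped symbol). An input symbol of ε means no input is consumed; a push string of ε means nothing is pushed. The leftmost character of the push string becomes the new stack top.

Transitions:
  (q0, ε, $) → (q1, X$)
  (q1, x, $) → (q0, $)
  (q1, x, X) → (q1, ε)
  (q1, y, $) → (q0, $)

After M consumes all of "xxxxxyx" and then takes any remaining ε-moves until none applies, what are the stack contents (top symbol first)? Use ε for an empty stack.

(q0, xxxxxyx, $) ⊢ (q1, xxxxxyx, X$) ⊢ (q1, xxxxyx, $) ⊢ (q0, xxxyx, $) ⊢ (q1, xxxyx, X$) ⊢ (q1, xxyx, $) ⊢ (q0, xyx, $) ⊢ (q1, xyx, X$) ⊢ (q1, yx, $) ⊢ (q0, x, $) ⊢ (q1, x, X$) ⊢ (q1, ε, $)
All input consumed in state q1 with stack $.

$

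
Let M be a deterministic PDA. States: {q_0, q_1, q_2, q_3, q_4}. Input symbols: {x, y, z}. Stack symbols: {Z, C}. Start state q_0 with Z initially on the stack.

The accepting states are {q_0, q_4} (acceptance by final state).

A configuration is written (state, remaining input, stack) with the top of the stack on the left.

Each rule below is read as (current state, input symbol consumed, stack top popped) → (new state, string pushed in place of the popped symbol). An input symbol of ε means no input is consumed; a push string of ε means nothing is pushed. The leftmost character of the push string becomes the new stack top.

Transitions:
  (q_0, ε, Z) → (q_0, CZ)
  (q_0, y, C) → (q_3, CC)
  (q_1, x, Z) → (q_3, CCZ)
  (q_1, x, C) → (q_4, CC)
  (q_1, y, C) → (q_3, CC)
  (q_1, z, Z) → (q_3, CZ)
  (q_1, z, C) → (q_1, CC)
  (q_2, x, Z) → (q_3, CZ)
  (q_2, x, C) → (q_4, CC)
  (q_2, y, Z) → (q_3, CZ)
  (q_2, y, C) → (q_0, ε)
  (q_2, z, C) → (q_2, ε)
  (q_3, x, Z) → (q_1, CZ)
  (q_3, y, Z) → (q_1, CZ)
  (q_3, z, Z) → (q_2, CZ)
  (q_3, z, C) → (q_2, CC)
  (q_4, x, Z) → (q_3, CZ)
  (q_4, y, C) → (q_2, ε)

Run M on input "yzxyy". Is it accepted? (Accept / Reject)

Accept

(q_0, yzxyy, Z)
  ε-move, top Z: go to q_0, push CZ → (q_0, yzxyy, CZ)
  read y, top C: go to q_3, push CC → (q_3, zxyy, CCZ)
  read z, top C: go to q_2, push CC → (q_2, xyy, CCCZ)
  read x, top C: go to q_4, push CC → (q_4, yy, CCCCZ)
  read y, top C: go to q_2, push ε → (q_2, y, CCCZ)
  read y, top C: go to q_0, push ε → (q_0, ε, CCZ)
All input consumed; state q_0 ∈ F.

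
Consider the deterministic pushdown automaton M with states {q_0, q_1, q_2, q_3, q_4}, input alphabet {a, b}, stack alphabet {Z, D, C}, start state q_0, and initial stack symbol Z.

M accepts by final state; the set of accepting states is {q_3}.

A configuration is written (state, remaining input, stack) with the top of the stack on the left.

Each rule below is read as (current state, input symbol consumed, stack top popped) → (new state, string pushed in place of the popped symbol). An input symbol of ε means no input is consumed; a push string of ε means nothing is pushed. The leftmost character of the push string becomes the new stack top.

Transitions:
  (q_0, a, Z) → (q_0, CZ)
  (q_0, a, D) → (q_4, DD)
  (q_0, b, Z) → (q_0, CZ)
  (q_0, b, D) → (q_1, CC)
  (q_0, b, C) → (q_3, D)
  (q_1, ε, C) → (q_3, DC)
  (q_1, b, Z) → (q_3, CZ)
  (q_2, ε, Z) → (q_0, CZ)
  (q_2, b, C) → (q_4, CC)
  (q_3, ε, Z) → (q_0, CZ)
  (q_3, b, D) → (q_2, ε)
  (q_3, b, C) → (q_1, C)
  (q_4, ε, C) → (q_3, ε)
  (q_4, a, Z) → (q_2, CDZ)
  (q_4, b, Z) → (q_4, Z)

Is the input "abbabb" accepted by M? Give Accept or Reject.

Reject

(q_0, abbabb, Z)
  read a, top Z: go to q_0, push CZ → (q_0, bbabb, CZ)
  read b, top C: go to q_3, push D → (q_3, babb, DZ)
  read b, top D: go to q_2, push ε → (q_2, abb, Z)
  ε-move, top Z: go to q_0, push CZ → (q_0, abb, CZ)
No transition applies at (q_0, abb, CZ); input not fully consumed.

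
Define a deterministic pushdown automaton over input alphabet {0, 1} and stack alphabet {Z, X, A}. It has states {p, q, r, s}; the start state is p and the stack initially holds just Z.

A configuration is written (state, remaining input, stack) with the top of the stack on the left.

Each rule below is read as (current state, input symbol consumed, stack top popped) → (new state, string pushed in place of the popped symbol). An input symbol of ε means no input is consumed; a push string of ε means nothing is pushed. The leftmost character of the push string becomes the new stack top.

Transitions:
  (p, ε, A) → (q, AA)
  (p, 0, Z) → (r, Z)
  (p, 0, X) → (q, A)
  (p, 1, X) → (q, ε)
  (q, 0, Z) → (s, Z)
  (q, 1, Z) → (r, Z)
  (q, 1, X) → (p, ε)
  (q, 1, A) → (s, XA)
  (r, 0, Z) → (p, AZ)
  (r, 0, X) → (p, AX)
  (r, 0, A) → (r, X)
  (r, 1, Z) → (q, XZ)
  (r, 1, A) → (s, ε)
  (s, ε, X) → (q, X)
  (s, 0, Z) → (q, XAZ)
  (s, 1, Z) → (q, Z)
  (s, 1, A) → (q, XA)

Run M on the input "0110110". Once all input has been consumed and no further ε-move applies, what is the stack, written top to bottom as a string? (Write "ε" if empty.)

(p, 0110110, Z)
  read 0, top Z: go to r, push Z → (r, 110110, Z)
  read 1, top Z: go to q, push XZ → (q, 10110, XZ)
  read 1, top X: go to p, push ε → (p, 0110, Z)
  read 0, top Z: go to r, push Z → (r, 110, Z)
  read 1, top Z: go to q, push XZ → (q, 10, XZ)
  read 1, top X: go to p, push ε → (p, 0, Z)
  read 0, top Z: go to r, push Z → (r, ε, Z)
All input consumed in state r with stack Z.

Z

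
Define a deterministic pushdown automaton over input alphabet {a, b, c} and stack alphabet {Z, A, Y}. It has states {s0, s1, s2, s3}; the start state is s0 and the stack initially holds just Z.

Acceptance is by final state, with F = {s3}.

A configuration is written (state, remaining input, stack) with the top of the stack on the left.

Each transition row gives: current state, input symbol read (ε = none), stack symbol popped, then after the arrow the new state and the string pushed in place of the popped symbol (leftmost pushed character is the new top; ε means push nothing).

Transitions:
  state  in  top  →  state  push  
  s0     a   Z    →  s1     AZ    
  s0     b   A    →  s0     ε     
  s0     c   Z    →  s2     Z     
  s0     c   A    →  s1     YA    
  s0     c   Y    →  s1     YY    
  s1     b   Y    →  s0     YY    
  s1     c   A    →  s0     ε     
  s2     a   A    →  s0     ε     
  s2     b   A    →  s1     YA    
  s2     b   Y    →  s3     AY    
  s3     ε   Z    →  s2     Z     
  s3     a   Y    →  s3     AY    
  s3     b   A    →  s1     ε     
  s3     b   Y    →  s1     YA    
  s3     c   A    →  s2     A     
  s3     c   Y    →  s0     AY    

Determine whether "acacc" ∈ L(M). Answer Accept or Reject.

Reject

(s0, acacc, Z) ⊢ (s1, cacc, AZ) ⊢ (s0, acc, Z) ⊢ (s1, cc, AZ) ⊢ (s0, c, Z) ⊢ (s2, ε, Z)
All input consumed; state s2 ∉ F and no further ε-move applies.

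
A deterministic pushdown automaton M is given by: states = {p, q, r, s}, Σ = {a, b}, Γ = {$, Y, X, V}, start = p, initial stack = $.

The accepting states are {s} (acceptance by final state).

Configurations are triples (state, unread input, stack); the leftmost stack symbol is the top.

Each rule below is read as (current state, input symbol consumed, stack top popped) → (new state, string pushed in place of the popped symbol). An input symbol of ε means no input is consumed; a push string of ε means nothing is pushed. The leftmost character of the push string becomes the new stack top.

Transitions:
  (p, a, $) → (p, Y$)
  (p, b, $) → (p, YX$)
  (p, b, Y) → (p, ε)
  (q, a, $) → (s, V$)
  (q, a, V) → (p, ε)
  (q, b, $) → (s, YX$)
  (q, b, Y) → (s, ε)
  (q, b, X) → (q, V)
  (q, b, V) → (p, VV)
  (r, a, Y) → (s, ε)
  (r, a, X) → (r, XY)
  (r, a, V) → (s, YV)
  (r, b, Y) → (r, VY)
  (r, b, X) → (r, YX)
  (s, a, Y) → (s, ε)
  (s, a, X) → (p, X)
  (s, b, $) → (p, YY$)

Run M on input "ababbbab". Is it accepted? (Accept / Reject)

(p, ababbbab, $)
  read a, top $: go to p, push Y$ → (p, babbbab, Y$)
  read b, top Y: go to p, push ε → (p, abbbab, $)
  read a, top $: go to p, push Y$ → (p, bbbab, Y$)
  read b, top Y: go to p, push ε → (p, bbab, $)
  read b, top $: go to p, push YX$ → (p, bab, YX$)
  read b, top Y: go to p, push ε → (p, ab, X$)
No transition applies at (p, ab, X$); input not fully consumed.

Reject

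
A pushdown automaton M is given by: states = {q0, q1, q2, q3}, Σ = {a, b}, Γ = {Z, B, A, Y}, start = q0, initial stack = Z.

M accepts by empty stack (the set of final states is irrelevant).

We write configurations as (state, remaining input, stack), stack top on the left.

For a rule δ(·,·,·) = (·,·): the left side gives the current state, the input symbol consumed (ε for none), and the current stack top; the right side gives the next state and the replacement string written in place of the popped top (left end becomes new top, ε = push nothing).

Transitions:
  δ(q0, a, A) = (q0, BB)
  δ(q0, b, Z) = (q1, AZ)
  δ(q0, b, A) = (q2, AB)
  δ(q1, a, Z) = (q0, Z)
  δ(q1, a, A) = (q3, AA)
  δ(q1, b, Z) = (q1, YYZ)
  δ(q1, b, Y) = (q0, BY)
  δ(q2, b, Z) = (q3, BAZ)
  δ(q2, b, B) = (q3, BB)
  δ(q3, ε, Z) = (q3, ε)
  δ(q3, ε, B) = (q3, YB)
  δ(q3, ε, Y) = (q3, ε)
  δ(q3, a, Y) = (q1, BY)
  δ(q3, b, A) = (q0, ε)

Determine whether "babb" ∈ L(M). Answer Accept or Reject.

Reject

No computation consumes all input and empties the stack.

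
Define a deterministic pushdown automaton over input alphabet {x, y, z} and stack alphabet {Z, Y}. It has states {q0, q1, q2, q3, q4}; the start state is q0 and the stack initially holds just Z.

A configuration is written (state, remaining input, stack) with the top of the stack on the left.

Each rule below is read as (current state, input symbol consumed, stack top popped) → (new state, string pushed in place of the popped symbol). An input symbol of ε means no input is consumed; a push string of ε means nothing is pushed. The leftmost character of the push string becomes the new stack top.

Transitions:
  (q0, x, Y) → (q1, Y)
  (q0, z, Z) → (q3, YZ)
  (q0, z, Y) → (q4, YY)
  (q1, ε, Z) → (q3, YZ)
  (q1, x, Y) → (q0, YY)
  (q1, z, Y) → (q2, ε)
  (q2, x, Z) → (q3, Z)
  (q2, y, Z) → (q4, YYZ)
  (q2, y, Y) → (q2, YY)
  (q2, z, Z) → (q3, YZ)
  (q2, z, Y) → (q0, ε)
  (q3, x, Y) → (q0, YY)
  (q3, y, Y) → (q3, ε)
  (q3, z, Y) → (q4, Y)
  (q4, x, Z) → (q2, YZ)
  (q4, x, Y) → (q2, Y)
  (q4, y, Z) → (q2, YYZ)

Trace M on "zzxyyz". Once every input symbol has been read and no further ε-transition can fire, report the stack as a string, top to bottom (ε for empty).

YYZ

(q0, zzxyyz, Z)
  read z, top Z: go to q3, push YZ → (q3, zxyyz, YZ)
  read z, top Y: go to q4, push Y → (q4, xyyz, YZ)
  read x, top Y: go to q2, push Y → (q2, yyz, YZ)
  read y, top Y: go to q2, push YY → (q2, yz, YYZ)
  read y, top Y: go to q2, push YY → (q2, z, YYYZ)
  read z, top Y: go to q0, push ε → (q0, ε, YYZ)
All input consumed in state q0 with stack YYZ.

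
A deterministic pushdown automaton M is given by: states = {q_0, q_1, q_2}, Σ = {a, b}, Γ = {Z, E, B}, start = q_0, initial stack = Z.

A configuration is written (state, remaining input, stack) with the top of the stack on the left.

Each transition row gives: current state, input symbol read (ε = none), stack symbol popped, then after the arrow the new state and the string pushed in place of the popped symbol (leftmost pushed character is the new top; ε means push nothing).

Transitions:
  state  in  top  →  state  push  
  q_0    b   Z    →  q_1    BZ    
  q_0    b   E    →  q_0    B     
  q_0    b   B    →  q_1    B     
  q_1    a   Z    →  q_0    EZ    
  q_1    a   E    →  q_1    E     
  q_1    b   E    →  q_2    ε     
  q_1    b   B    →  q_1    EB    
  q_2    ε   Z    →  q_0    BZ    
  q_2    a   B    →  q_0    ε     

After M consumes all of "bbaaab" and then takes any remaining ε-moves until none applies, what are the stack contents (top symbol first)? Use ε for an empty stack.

BZ

(q_0, bbaaab, Z)
  read b, top Z: go to q_1, push BZ → (q_1, baaab, BZ)
  read b, top B: go to q_1, push EB → (q_1, aaab, EBZ)
  read a, top E: go to q_1, push E → (q_1, aab, EBZ)
  read a, top E: go to q_1, push E → (q_1, ab, EBZ)
  read a, top E: go to q_1, push E → (q_1, b, EBZ)
  read b, top E: go to q_2, push ε → (q_2, ε, BZ)
All input consumed in state q_2 with stack BZ.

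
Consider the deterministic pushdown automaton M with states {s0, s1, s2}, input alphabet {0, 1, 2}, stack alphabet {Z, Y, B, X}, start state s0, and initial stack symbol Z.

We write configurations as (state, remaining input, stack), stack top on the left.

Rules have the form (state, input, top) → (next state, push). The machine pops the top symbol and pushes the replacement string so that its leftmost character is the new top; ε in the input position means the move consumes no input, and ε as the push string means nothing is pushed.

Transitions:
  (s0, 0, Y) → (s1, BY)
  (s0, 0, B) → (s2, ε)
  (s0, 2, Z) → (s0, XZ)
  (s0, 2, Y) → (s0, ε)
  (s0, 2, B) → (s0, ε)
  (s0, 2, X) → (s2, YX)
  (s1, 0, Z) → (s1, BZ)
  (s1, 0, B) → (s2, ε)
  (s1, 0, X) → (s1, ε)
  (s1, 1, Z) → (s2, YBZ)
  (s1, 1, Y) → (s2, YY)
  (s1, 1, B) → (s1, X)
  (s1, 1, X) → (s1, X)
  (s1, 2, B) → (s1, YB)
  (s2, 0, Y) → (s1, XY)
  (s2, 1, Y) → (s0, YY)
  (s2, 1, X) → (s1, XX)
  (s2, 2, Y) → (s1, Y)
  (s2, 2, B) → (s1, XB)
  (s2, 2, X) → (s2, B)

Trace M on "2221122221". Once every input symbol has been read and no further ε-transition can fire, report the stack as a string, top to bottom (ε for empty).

(s0, 2221122221, Z)
  read 2, top Z: go to s0, push XZ → (s0, 221122221, XZ)
  read 2, top X: go to s2, push YX → (s2, 21122221, YXZ)
  read 2, top Y: go to s1, push Y → (s1, 1122221, YXZ)
  read 1, top Y: go to s2, push YY → (s2, 122221, YYXZ)
  read 1, top Y: go to s0, push YY → (s0, 22221, YYYXZ)
  read 2, top Y: go to s0, push ε → (s0, 2221, YYXZ)
  read 2, top Y: go to s0, push ε → (s0, 221, YXZ)
  read 2, top Y: go to s0, push ε → (s0, 21, XZ)
  read 2, top X: go to s2, push YX → (s2, 1, YXZ)
  read 1, top Y: go to s0, push YY → (s0, ε, YYXZ)
All input consumed in state s0 with stack YYXZ.

YYXZ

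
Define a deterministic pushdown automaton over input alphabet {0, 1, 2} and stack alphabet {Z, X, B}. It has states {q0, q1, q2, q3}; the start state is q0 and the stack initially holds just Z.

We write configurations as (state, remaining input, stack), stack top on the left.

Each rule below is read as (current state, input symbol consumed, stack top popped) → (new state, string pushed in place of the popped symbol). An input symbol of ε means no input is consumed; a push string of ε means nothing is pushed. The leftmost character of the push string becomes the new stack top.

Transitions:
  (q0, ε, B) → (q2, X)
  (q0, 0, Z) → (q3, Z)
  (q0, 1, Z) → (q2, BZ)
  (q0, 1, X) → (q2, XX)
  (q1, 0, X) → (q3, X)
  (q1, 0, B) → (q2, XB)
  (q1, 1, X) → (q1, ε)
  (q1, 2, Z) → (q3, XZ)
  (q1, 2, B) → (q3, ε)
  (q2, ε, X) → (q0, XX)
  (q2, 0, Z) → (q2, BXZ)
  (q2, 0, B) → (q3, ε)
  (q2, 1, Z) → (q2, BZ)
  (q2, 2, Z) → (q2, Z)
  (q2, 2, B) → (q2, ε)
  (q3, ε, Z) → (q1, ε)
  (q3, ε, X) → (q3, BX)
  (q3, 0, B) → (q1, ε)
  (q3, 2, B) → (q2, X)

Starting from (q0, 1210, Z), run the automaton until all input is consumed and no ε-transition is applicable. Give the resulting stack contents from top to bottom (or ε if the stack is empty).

ε

(q0, 1210, Z)
  read 1, top Z: go to q2, push BZ → (q2, 210, BZ)
  read 2, top B: go to q2, push ε → (q2, 10, Z)
  read 1, top Z: go to q2, push BZ → (q2, 0, BZ)
  read 0, top B: go to q3, push ε → (q3, ε, Z)
  ε-move, top Z: go to q1, push ε → (q1, ε, ε)
All input consumed in state q1 with stack ε.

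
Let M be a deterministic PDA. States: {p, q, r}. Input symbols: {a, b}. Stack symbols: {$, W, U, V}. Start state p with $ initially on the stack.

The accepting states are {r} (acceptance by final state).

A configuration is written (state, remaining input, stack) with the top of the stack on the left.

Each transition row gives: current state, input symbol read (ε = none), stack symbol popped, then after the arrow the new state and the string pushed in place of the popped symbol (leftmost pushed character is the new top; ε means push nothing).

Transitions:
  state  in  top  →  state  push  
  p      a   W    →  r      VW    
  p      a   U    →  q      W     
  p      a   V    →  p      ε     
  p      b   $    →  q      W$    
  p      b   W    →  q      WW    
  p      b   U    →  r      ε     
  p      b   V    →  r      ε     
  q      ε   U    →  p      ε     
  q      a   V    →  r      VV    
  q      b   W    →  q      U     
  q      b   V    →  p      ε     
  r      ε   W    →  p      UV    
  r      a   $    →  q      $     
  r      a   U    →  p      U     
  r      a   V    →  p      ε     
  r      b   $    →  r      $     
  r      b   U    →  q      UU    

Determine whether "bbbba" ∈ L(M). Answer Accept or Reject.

Reject

(p, bbbba, $) ⊢ (q, bbba, W$) ⊢ (q, bba, U$) ⊢ (p, bba, $) ⊢ (q, ba, W$) ⊢ (q, a, U$) ⊢ (p, a, $)
No transition applies at (p, a, $); input not fully consumed.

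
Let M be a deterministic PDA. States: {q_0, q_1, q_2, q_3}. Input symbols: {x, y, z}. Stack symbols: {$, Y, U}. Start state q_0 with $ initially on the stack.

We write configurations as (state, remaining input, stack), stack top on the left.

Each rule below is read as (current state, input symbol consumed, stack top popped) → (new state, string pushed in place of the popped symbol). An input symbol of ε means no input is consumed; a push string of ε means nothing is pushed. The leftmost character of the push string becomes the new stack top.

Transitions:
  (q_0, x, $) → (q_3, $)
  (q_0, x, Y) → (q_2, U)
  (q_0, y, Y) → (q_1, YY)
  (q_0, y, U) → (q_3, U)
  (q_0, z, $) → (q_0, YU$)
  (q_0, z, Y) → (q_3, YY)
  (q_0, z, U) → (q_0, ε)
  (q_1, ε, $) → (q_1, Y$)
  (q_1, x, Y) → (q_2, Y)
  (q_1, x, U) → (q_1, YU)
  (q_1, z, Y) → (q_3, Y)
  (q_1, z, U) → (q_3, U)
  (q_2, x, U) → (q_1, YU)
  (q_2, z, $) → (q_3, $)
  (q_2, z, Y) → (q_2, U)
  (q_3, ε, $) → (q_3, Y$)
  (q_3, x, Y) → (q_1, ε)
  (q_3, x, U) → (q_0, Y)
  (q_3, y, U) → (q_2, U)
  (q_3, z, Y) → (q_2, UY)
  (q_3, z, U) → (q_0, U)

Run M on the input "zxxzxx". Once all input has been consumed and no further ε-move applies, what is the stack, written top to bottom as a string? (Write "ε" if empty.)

(q_0, zxxzxx, $)
  read z, top $: go to q_0, push YU$ → (q_0, xxzxx, YU$)
  read x, top Y: go to q_2, push U → (q_2, xzxx, UU$)
  read x, top U: go to q_1, push YU → (q_1, zxx, YUU$)
  read z, top Y: go to q_3, push Y → (q_3, xx, YUU$)
  read x, top Y: go to q_1, push ε → (q_1, x, UU$)
  read x, top U: go to q_1, push YU → (q_1, ε, YUU$)
All input consumed in state q_1 with stack YUU$.

YUU$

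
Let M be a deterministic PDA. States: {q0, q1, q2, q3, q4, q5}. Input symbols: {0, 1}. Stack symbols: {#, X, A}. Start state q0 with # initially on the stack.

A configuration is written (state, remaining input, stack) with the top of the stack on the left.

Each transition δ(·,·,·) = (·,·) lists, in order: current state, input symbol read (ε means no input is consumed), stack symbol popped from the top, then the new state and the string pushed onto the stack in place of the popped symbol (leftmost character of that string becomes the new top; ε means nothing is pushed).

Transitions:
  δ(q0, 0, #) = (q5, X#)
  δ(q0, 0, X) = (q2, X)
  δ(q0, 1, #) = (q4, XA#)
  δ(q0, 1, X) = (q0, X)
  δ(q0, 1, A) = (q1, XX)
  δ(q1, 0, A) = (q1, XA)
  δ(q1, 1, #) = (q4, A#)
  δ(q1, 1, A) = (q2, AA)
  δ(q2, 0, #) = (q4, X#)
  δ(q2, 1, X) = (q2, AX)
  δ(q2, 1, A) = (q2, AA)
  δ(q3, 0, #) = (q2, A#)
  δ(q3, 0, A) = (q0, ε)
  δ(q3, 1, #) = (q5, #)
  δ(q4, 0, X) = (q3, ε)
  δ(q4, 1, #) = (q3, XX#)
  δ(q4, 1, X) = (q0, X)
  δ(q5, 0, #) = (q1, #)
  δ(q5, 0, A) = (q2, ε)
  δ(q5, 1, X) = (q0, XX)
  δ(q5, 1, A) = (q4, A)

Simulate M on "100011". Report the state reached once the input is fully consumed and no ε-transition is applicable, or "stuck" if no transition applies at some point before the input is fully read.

q0

(q0, 100011, #)
  read 1, top #: go to q4, push XA# → (q4, 00011, XA#)
  read 0, top X: go to q3, push ε → (q3, 0011, A#)
  read 0, top A: go to q0, push ε → (q0, 011, #)
  read 0, top #: go to q5, push X# → (q5, 11, X#)
  read 1, top X: go to q0, push XX → (q0, 1, XX#)
  read 1, top X: go to q0, push X → (q0, ε, XX#)
All input consumed; M is in state q0.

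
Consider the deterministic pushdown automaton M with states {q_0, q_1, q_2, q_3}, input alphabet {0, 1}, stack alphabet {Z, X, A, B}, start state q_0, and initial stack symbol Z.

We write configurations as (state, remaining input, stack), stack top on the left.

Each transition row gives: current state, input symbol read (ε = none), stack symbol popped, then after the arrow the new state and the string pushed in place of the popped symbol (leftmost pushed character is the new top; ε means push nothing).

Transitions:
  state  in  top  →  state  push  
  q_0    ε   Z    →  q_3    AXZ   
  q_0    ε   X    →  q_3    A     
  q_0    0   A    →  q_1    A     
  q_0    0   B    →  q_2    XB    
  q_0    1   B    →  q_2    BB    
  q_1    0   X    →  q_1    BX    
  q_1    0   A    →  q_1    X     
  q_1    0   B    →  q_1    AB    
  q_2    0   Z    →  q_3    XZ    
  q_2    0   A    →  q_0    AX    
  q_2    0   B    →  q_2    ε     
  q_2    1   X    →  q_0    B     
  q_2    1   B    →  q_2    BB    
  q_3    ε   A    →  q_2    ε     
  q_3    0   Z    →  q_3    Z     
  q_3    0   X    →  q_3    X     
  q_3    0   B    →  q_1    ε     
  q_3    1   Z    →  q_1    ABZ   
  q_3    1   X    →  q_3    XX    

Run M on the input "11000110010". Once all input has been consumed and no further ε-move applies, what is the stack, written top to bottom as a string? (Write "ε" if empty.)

XXXXZ

(q_0, 11000110010, Z) ⊢ (q_3, 11000110010, AXZ) ⊢ (q_2, 11000110010, XZ) ⊢ (q_0, 1000110010, BZ) ⊢ (q_2, 000110010, BBZ) ⊢ (q_2, 00110010, BZ) ⊢ (q_2, 0110010, Z) ⊢ (q_3, 110010, XZ) ⊢ (q_3, 10010, XXZ) ⊢ (q_3, 0010, XXXZ) ⊢ (q_3, 010, XXXZ) ⊢ (q_3, 10, XXXZ) ⊢ (q_3, 0, XXXXZ) ⊢ (q_3, ε, XXXXZ)
All input consumed in state q_3 with stack XXXXZ.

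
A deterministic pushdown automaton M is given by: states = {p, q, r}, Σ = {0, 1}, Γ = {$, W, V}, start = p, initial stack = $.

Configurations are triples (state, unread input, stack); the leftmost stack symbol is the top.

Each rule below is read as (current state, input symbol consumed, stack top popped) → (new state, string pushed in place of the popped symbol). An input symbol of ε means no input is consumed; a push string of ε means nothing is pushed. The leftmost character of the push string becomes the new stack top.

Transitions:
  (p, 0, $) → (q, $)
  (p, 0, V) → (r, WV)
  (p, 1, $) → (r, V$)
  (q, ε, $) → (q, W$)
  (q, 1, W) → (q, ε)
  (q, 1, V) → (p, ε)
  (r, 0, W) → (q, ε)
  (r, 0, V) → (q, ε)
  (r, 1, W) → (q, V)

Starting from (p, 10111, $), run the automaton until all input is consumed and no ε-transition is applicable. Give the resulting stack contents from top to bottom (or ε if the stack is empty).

(p, 10111, $) ⊢ (r, 0111, V$) ⊢ (q, 111, $) ⊢ (q, 111, W$) ⊢ (q, 11, $) ⊢ (q, 11, W$) ⊢ (q, 1, $) ⊢ (q, 1, W$) ⊢ (q, ε, $) ⊢ (q, ε, W$)
All input consumed in state q with stack W$.

W$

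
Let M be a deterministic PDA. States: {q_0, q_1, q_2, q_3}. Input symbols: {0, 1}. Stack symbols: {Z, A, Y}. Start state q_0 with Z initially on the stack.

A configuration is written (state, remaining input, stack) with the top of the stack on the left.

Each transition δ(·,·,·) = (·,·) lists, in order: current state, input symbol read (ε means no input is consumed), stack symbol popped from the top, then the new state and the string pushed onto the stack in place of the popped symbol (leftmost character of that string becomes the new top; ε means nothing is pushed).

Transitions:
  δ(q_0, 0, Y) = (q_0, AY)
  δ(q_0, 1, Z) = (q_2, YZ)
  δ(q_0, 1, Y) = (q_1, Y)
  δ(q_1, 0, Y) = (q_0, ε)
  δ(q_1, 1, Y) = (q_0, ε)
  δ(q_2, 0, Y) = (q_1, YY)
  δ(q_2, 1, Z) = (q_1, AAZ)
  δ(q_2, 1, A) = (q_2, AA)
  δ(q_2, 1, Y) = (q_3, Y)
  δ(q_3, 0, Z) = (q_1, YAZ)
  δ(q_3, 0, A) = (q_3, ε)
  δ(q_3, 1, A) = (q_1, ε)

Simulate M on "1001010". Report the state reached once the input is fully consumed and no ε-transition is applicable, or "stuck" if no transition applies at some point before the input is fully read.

(q_0, 1001010, Z)
  read 1, top Z: go to q_2, push YZ → (q_2, 001010, YZ)
  read 0, top Y: go to q_1, push YY → (q_1, 01010, YYZ)
  read 0, top Y: go to q_0, push ε → (q_0, 1010, YZ)
  read 1, top Y: go to q_1, push Y → (q_1, 010, YZ)
  read 0, top Y: go to q_0, push ε → (q_0, 10, Z)
  read 1, top Z: go to q_2, push YZ → (q_2, 0, YZ)
  read 0, top Y: go to q_1, push YY → (q_1, ε, YYZ)
All input consumed; M is in state q_1.

q_1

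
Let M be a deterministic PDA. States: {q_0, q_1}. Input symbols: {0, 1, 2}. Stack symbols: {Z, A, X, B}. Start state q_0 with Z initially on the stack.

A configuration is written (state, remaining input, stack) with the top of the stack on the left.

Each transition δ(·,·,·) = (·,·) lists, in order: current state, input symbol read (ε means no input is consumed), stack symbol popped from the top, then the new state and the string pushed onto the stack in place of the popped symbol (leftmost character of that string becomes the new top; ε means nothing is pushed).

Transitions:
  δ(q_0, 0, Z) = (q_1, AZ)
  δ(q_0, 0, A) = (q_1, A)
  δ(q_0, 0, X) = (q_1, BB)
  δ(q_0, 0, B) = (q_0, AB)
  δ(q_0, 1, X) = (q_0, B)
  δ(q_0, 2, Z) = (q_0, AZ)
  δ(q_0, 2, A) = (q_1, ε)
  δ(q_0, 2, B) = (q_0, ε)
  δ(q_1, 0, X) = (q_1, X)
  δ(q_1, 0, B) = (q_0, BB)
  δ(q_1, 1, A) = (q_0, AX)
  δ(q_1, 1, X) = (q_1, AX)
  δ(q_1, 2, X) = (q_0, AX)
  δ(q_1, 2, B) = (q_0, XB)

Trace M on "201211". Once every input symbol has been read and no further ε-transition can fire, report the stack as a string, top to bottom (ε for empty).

(q_0, 201211, Z)
  read 2, top Z: go to q_0, push AZ → (q_0, 01211, AZ)
  read 0, top A: go to q_1, push A → (q_1, 1211, AZ)
  read 1, top A: go to q_0, push AX → (q_0, 211, AXZ)
  read 2, top A: go to q_1, push ε → (q_1, 11, XZ)
  read 1, top X: go to q_1, push AX → (q_1, 1, AXZ)
  read 1, top A: go to q_0, push AX → (q_0, ε, AXXZ)
All input consumed in state q_0 with stack AXXZ.

AXXZ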